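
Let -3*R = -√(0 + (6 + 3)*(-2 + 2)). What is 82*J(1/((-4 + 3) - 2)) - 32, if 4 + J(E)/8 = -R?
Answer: -2656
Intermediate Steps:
R = 0 (R = -(-1)*√(0 + (6 + 3)*(-2 + 2))/3 = -(-1)*√(0 + 9*0)/3 = -(-1)*√(0 + 0)/3 = -(-1)*√0/3 = -(-1)*0/3 = -⅓*0 = 0)
J(E) = -32 (J(E) = -32 + 8*(-1*0) = -32 + 8*0 = -32 + 0 = -32)
82*J(1/((-4 + 3) - 2)) - 32 = 82*(-32) - 32 = -2624 - 32 = -2656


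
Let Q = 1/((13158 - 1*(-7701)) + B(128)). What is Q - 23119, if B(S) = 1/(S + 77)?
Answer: -98859063219/4276096 ≈ -23119.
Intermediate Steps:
B(S) = 1/(77 + S)
Q = 205/4276096 (Q = 1/((13158 - 1*(-7701)) + 1/(77 + 128)) = 1/((13158 + 7701) + 1/205) = 1/(20859 + 1/205) = 1/(4276096/205) = 205/4276096 ≈ 4.7941e-5)
Q - 23119 = 205/4276096 - 23119 = -98859063219/4276096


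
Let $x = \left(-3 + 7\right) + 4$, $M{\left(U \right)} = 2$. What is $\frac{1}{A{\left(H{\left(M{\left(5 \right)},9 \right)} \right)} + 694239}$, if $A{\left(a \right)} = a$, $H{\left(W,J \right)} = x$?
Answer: $\frac{1}{694247} \approx 1.4404 \cdot 10^{-6}$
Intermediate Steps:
$x = 8$ ($x = 4 + 4 = 8$)
$H{\left(W,J \right)} = 8$
$\frac{1}{A{\left(H{\left(M{\left(5 \right)},9 \right)} \right)} + 694239} = \frac{1}{8 + 694239} = \frac{1}{694247}$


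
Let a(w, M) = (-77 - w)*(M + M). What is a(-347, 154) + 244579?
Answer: 327739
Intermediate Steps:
a(w, M) = 2*M*(-77 - w) (a(w, M) = (-77 - w)*(2*M) = 2*M*(-77 - w))
a(-347, 154) + 244579 = -2*154*(77 - 347) + 244579 = -2*154*(-270) + 244579 = 83160 + 244579 = 327739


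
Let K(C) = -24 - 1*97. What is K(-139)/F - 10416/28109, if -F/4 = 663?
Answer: -24222043/74545068 ≈ -0.32493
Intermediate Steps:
F = -2652 (F = -4*663 = -2652)
K(C) = -121 (K(C) = -24 - 97 = -121)
K(-139)/F - 10416/28109 = -121/(-2652) - 10416/28109 = -121*(-1/2652) - 10416*1/28109 = 121/2652 - 10416/28109 = -24222043/74545068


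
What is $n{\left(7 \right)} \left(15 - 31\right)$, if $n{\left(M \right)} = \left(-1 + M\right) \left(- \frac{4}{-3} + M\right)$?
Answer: $-800$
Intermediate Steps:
$n{\left(M \right)} = \left(-1 + M\right) \left(\frac{4}{3} + M\right)$ ($n{\left(M \right)} = \left(-1 + M\right) \left(\left(-4\right) \left(- \frac{1}{3}\right) + M\right) = \left(-1 + M\right) \left(\frac{4}{3} + M\right)$)
$n{\left(7 \right)} \left(15 - 31\right) = \left(- \frac{4}{3} + 7^{2} + \frac{1}{3} \cdot 7\right) \left(15 - 31\right) = \left(- \frac{4}{3} + 49 + \frac{7}{3}\right) \left(15 - 31\right) = 50 \left(15 - 31\right) = 50 \left(-16\right) = -800$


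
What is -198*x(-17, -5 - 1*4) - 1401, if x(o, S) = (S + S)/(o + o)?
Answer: -25599/17 ≈ -1505.8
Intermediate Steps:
x(o, S) = S/o (x(o, S) = (2*S)/((2*o)) = (2*S)*(1/(2*o)) = S/o)
-198*x(-17, -5 - 1*4) - 1401 = -198*(-5 - 1*4)/(-17) - 1401 = -198*(-5 - 4)*(-1)/17 - 1401 = -(-1782)*(-1)/17 - 1401 = -198*9/17 - 1401 = -1782/17 - 1401 = -25599/17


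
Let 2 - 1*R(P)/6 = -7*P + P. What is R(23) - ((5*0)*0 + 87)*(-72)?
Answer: 7104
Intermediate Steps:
R(P) = 12 + 36*P (R(P) = 12 - 6*(-7*P + P) = 12 - (-36)*P = 12 + 36*P)
R(23) - ((5*0)*0 + 87)*(-72) = (12 + 36*23) - ((5*0)*0 + 87)*(-72) = (12 + 828) - (0*0 + 87)*(-72) = 840 - (0 + 87)*(-72) = 840 - 87*(-72) = 840 - 1*(-6264) = 840 + 6264 = 7104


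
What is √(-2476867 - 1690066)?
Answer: 23*I*√7877 ≈ 2041.3*I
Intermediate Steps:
√(-2476867 - 1690066) = √(-4166933) = 23*I*√7877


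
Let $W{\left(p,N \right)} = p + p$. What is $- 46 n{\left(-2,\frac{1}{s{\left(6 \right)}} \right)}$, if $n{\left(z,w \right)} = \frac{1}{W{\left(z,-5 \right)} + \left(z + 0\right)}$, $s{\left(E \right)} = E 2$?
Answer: $\frac{23}{3} \approx 7.6667$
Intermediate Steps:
$s{\left(E \right)} = 2 E$
$W{\left(p,N \right)} = 2 p$
$n{\left(z,w \right)} = \frac{1}{3 z}$ ($n{\left(z,w \right)} = \frac{1}{2 z + \left(z + 0\right)} = \frac{1}{2 z + z} = \frac{1}{3 z}$)
$- 46 n{\left(-2,\frac{1}{s{\left(6 \right)}} \right)} = - 46 \frac{1}{3 \left(-2\right)} = - 46 \cdot \frac{1}{3} \left(- \frac{1}{2}\right) = \left(-46\right) \left(- \frac{1}{6}\right) = \frac{23}{3}$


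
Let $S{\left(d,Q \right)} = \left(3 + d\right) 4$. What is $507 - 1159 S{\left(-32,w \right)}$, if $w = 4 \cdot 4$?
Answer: $134951$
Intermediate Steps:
$w = 16$
$S{\left(d,Q \right)} = 12 + 4 d$
$507 - 1159 S{\left(-32,w \right)} = 507 - 1159 \left(12 + 4 \left(-32\right)\right) = 507 - 1159 \left(12 - 128\right) = 507 - -134444 = 507 + 134444 = 134951$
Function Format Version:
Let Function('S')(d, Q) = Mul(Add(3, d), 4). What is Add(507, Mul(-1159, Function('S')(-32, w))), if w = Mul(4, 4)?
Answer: 134951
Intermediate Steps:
w = 16
Function('S')(d, Q) = Add(12, Mul(4, d))
Add(507, Mul(-1159, Function('S')(-32, w))) = Add(507, Mul(-1159, Add(12, Mul(4, -32)))) = Add(507, Mul(-1159, Add(12, -128))) = Add(507, Mul(-1159, -116)) = Add(507, 134444) = 134951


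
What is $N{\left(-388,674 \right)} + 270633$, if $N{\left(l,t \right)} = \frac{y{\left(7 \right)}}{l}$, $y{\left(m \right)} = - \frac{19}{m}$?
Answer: $\frac{735039247}{2716} \approx 2.7063 \cdot 10^{5}$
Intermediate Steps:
$N{\left(l,t \right)} = - \frac{19}{7 l}$ ($N{\left(l,t \right)} = \frac{\left(-19\right) \frac{1}{7}}{l} = - \frac{19}{7 l}$)
$N{\left(-388,674 \right)} + 270633 = - \frac{19}{7 \left(-388\right)} + 270633 = \left(- \frac{19}{7}\right) \left(- \frac{1}{388}\right) + 270633 = \frac{19}{2716} + 270633 = \frac{735039247}{2716}$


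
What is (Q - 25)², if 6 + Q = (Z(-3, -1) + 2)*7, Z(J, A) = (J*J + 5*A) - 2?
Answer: 9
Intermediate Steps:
Z(J, A) = -2 + J² + 5*A (Z(J, A) = (J² + 5*A) - 2 = -2 + J² + 5*A)
Q = 22 (Q = -6 + ((-2 + (-3)² + 5*(-1)) + 2)*7 = -6 + ((-2 + 9 - 5) + 2)*7 = -6 + (2 + 2)*7 = -6 + 4*7 = -6 + 28 = 22)
(Q - 25)² = (22 - 25)² = (-3)² = 9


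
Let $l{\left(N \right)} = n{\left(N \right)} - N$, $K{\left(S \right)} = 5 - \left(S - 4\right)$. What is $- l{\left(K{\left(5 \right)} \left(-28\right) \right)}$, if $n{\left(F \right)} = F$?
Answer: $0$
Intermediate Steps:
$K{\left(S \right)} = 9 - S$ ($K{\left(S \right)} = 5 - \left(-4 + S\right) = 9 - S$)
$l{\left(N \right)} = 0$ ($l{\left(N \right)} = N - N = 0$)
$- l{\left(K{\left(5 \right)} \left(-28\right) \right)} = \left(-1\right) 0 = 0$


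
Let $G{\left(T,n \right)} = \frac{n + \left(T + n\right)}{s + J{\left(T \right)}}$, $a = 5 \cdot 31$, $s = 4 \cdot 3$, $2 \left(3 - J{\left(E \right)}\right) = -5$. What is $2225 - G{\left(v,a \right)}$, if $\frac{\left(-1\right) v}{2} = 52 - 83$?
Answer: $\frac{77131}{35} \approx 2203.7$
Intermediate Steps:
$J{\left(E \right)} = \frac{11}{2}$ ($J{\left(E \right)} = 3 - - \frac{5}{2} = 3 + \frac{5}{2} = \frac{11}{2}$)
$s = 12$
$v = 62$ ($v = - 2 \left(52 - 83\right) = \left(-2\right) \left(-31\right) = 62$)
$a = 155$
$G{\left(T,n \right)} = \frac{2 T}{35} + \frac{4 n}{35}$ ($G{\left(T,n \right)} = \frac{n + \left(T + n\right)}{12 + \frac{11}{2}} = \frac{T + 2 n}{\frac{35}{2}} = \left(T + 2 n\right) \frac{2}{35} = \frac{2 T}{35} + \frac{4 n}{35}$)
$2225 - G{\left(v,a \right)} = 2225 - \left(\frac{2}{35} \cdot 62 + \frac{4}{35} \cdot 155\right) = 2225 - \left(\frac{124}{35} + \frac{124}{7}\right) = 2225 - \frac{744}{35} = \frac{77131}{35}$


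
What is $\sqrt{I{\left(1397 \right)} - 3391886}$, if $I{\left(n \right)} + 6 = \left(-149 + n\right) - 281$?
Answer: $5 i \sqrt{135637} \approx 1841.4 i$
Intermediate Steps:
$I{\left(n \right)} = -436 + n$ ($I{\left(n \right)} = -6 + \left(\left(-149 + n\right) - 281\right) = -6 + \left(-430 + n\right) = -436 + n$)
$\sqrt{I{\left(1397 \right)} - 3391886} = \sqrt{\left(-436 + 1397\right) - 3391886} = \sqrt{961 - 3391886} = \sqrt{-3390925} = 5 i \sqrt{135637}$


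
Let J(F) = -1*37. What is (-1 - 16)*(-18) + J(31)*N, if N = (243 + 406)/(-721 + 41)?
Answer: 232093/680 ≈ 341.31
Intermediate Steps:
J(F) = -37
N = -649/680 (N = 649/(-680) = 649*(-1/680) = -649/680 ≈ -0.95441)
(-1 - 16)*(-18) + J(31)*N = (-1 - 16)*(-18) - 37*(-649/680) = -17*(-18) + 24013/680 = 306 + 24013/680 = 232093/680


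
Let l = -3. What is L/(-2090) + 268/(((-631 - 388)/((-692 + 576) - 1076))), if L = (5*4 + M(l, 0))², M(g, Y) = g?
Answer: 667368549/2129710 ≈ 313.36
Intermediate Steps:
L = 289 (L = (5*4 - 3)² = (20 - 3)² = 17² = 289)
L/(-2090) + 268/(((-631 - 388)/((-692 + 576) - 1076))) = 289/(-2090) + 268/(((-631 - 388)/((-692 + 576) - 1076))) = 289*(-1/2090) + 268/((-1019/(-116 - 1076))) = -289/2090 + 268/((-1019/(-1192))) = -289/2090 + 268/((-1019*(-1/1192))) = -289/2090 + 268/(1019/1192) = -289/2090 + 268*(1192/1019) = -289/2090 + 319456/1019 = 667368549/2129710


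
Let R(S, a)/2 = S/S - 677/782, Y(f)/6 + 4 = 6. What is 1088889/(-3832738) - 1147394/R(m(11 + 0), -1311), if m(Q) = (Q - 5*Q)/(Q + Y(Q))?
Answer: -245640771854171/57491070 ≈ -4.2727e+6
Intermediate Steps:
Y(f) = 12 (Y(f) = -24 + 6*6 = -24 + 36 = 12)
m(Q) = -4*Q/(12 + Q) (m(Q) = (Q - 5*Q)/(Q + 12) = (-4*Q)/(12 + Q) = -4*Q/(12 + Q))
R(S, a) = 105/391 (R(S, a) = 2*(S/S - 677/782) = 2*(1 - 677*1/782) = 2*(1 - 677/782) = 2*(105/782) = 105/391)
1088889/(-3832738) - 1147394/R(m(11 + 0), -1311) = 1088889/(-3832738) - 1147394/105/391 = 1088889*(-1/3832738) - 1147394*391/105 = -1088889/3832738 - 448631054/105 = -245640771854171/57491070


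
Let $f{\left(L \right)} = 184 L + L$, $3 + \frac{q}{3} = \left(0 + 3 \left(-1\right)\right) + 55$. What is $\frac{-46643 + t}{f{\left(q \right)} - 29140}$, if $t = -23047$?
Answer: $\frac{13938}{389} \approx 35.83$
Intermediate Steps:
$q = 147$ ($q = -9 + 3 \left(\left(0 + 3 \left(-1\right)\right) + 55\right) = -9 + 3 \left(\left(0 - 3\right) + 55\right) = -9 + 3 \left(-3 + 55\right) = -9 + 3 \cdot 52 = -9 + 156 = 147$)
$f{\left(L \right)} = 185 L$
$\frac{-46643 + t}{f{\left(q \right)} - 29140} = \frac{-46643 - 23047}{185 \cdot 147 - 29140} = - \frac{69690}{27195 - 29140} = - \frac{69690}{-1945} = \left(-69690\right) \left(- \frac{1}{1945}\right) = \frac{13938}{389}$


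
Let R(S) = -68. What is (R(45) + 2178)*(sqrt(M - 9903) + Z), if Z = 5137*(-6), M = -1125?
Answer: -65034420 + 4220*I*sqrt(2757) ≈ -6.5034e+7 + 2.2158e+5*I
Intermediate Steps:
Z = -30822
(R(45) + 2178)*(sqrt(M - 9903) + Z) = (-68 + 2178)*(sqrt(-1125 - 9903) - 30822) = 2110*(sqrt(-11028) - 30822) = 2110*(2*I*sqrt(2757) - 30822) = 2110*(-30822 + 2*I*sqrt(2757)) = -65034420 + 4220*I*sqrt(2757)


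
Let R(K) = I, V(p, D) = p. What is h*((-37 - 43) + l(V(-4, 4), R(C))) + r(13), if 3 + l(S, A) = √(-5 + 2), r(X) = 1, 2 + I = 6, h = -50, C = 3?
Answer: 4151 - 50*I*√3 ≈ 4151.0 - 86.603*I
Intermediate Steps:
I = 4 (I = -2 + 6 = 4)
R(K) = 4
l(S, A) = -3 + I*√3 (l(S, A) = -3 + √(-5 + 2) = -3 + √(-3) = -3 + I*√3)
h*((-37 - 43) + l(V(-4, 4), R(C))) + r(13) = -50*((-37 - 43) + (-3 + I*√3)) + 1 = -50*(-80 + (-3 + I*√3)) + 1 = -50*(-83 + I*√3) + 1 = (4150 - 50*I*√3) + 1 = 4151 - 50*I*√3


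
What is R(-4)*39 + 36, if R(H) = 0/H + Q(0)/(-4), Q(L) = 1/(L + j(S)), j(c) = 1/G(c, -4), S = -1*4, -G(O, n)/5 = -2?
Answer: -123/2 ≈ -61.500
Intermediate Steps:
G(O, n) = 10 (G(O, n) = -5*(-2) = 10)
S = -4
j(c) = 1/10
Q(L) = 1/(1/10 + L) (Q(L) = 1/(L + 1/10) = 1/(1/10 + L))
R(H) = -5/2 (R(H) = 0/H + (10/(1 + 10*0))/(-4) = 0 + (10/(1 + 0))*(-1/4) = 0 + (10/1)*(-1/4) = 0 + (10*1)*(-1/4) = 0 + 10*(-1/4) = 0 - 5/2 = -5/2)
R(-4)*39 + 36 = -5/2*39 + 36 = -195/2 + 36 = -123/2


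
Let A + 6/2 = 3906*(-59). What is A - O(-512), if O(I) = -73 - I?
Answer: -230896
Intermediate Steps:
A = -230457 (A = -3 + 3906*(-59) = -3 - 230454 = -230457)
A - O(-512) = -230457 - (-73 - 1*(-512)) = -230457 - (-73 + 512) = -230457 - 1*439 = -230457 - 439 = -230896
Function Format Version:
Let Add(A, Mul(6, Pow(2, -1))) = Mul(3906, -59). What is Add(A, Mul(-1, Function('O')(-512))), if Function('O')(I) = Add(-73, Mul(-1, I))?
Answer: -230896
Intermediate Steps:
A = -230457 (A = Add(-3, Mul(3906, -59)) = Add(-3, -230454) = -230457)
Add(A, Mul(-1, Function('O')(-512))) = Add(-230457, Mul(-1, Add(-73, Mul(-1, -512)))) = Add(-230457, Mul(-1, Add(-73, 512))) = Add(-230457, Mul(-1, 439)) = Add(-230457, -439) = -230896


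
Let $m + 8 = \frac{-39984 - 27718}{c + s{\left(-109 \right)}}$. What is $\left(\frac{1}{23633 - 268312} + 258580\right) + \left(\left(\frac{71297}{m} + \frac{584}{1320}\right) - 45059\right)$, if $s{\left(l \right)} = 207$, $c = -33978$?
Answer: $\frac{149828187509078027}{743087676210} \approx 2.0163 \cdot 10^{5}$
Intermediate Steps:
$m = - \frac{202466}{33771}$ ($m = -8 + \frac{-39984 - 27718}{-33978 + 207} = -8 - \frac{67702}{-33771} = -8 - - \frac{67702}{33771} = -8 + \frac{67702}{33771} = - \frac{202466}{33771} \approx -5.9953$)
$\left(\frac{1}{23633 - 268312} + 258580\right) + \left(\left(\frac{71297}{m} + \frac{584}{1320}\right) - 45059\right) = \left(\frac{1}{23633 - 268312} + 258580\right) + \left(\left(\frac{71297}{- \frac{202466}{33771}} + \frac{584}{1320}\right) - 45059\right) = \left(\frac{1}{-244679} + 258580\right) + \left(\left(71297 \left(- \frac{33771}{202466}\right) + 584 \cdot \frac{1}{1320}\right) - 45059\right) = \left(- \frac{1}{244679} + 258580\right) + \left(\left(- \frac{2407770987}{202466} + \frac{73}{165}\right) - 45059\right) = \frac{63269095819}{244679} - \frac{172958953577}{3036990} = \frac{149828187509078027}{743087676210}$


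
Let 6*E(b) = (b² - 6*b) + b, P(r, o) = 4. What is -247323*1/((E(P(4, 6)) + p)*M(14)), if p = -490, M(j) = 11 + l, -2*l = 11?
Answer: 741969/8096 ≈ 91.646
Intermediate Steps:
l = -11/2 (l = -½*11 = -11/2 ≈ -5.5000)
M(j) = 11/2 (M(j) = 11 - 11/2 = 11/2)
E(b) = -5*b/6 + b²/6 (E(b) = ((b² - 6*b) + b)/6 = (b² - 5*b)/6 = -5*b/6 + b²/6)
-247323*1/((E(P(4, 6)) + p)*M(14)) = -247323*2/(11*((⅙)*4*(-5 + 4) - 490)) = -247323*2/(11*((⅙)*4*(-1) - 490)) = -247323*2/(11*(-⅔ - 490)) = -247323/((11/2)*(-1472/3)) = -247323/(-8096/3) = -247323*(-3/8096) = 741969/8096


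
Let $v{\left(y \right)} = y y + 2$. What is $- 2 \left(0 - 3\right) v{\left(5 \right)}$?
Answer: $162$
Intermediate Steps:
$v{\left(y \right)} = 2 + y^{2}$ ($v{\left(y \right)} = y^{2} + 2 = 2 + y^{2}$)
$- 2 \left(0 - 3\right) v{\left(5 \right)} = - 2 \left(0 - 3\right) \left(2 + 5^{2}\right) = \left(-2\right) \left(-3\right) \left(2 + 25\right) = 6 \cdot 27 = 162$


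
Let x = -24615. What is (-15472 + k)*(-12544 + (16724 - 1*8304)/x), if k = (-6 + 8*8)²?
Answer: 249246392656/1641 ≈ 1.5189e+8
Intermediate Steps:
k = 3364 (k = (-6 + 64)² = 58² = 3364)
(-15472 + k)*(-12544 + (16724 - 1*8304)/x) = (-15472 + 3364)*(-12544 + (16724 - 1*8304)/(-24615)) = -12108*(-12544 + (16724 - 8304)*(-1/24615)) = -12108*(-12544 + 8420*(-1/24615)) = -12108*(-12544 - 1684/4923) = -12108*(-61755796/4923) = 249246392656/1641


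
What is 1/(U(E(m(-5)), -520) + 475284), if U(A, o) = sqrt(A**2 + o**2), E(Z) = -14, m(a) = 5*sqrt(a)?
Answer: 118821/56473652515 - sqrt(67649)/112947305030 ≈ 2.1017e-6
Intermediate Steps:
1/(U(E(m(-5)), -520) + 475284) = 1/(sqrt((-14)**2 + (-520)**2) + 475284) = 1/(sqrt(196 + 270400) + 475284) = 1/(sqrt(270596) + 475284) = 1/(2*sqrt(67649) + 475284) = 1/(475284 + 2*sqrt(67649))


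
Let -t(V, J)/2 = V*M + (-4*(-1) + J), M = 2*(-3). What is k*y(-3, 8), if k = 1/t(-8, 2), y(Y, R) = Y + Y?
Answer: 1/18 ≈ 0.055556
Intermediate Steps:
M = -6
t(V, J) = -8 - 2*J + 12*V (t(V, J) = -2*(V*(-6) + (-4*(-1) + J)) = -2*(-6*V + (4 + J)) = -2*(4 + J - 6*V) = -8 - 2*J + 12*V)
y(Y, R) = 2*Y
k = -1/108 (k = 1/(-8 - 2*2 + 12*(-8)) = 1/(-8 - 4 - 96) = 1/(-108) = -1/108 ≈ -0.0092593)
k*y(-3, 8) = -(-3)/54 = -1/108*(-6) = 1/18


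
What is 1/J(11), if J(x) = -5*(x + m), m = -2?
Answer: -1/45 ≈ -0.022222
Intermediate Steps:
J(x) = 10 - 5*x (J(x) = -5*(x - 2) = -5*(-2 + x) = 10 - 5*x)
1/J(11) = 1/(10 - 5*11) = 1/(10 - 55) = 1/(-45) = -1/45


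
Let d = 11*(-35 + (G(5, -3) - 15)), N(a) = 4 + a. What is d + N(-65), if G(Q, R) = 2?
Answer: -589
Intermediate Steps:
d = -528 (d = 11*(-35 + (2 - 15)) = 11*(-35 - 13) = 11*(-48) = -528)
d + N(-65) = -528 + (4 - 65) = -528 - 61 = -589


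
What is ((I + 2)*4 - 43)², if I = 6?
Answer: 121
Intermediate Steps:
((I + 2)*4 - 43)² = ((6 + 2)*4 - 43)² = (8*4 - 43)² = (32 - 43)² = (-11)² = 121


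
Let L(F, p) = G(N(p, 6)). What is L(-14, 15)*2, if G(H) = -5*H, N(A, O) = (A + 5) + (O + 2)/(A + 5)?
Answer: -204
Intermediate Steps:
N(A, O) = 5 + A + (2 + O)/(5 + A) (N(A, O) = (5 + A) + (2 + O)/(5 + A) = 5 + A + (2 + O)/(5 + A))
L(F, p) = -5*(33 + p**2 + 10*p)/(5 + p) (L(F, p) = -5*(27 + 6 + p**2 + 10*p)/(5 + p) = -5*(33 + p**2 + 10*p)/(5 + p))
L(-14, 15)*2 = (5*(-33 - 1*15**2 - 10*15)/(5 + 15))*2 = (5*(-33 - 1*225 - 150)/20)*2 = (5*(1/20)*(-33 - 225 - 150))*2 = (5*(1/20)*(-408))*2 = -102*2 = -204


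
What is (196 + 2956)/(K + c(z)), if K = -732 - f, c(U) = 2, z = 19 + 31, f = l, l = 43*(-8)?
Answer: -1576/193 ≈ -8.1658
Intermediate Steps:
l = -344
f = -344
z = 50
K = -388 (K = -732 - 1*(-344) = -732 + 344 = -388)
(196 + 2956)/(K + c(z)) = (196 + 2956)/(-388 + 2) = 3152/(-386) = 3152*(-1/386) = -1576/193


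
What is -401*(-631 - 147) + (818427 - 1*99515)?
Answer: 1030890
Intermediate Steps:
-401*(-631 - 147) + (818427 - 1*99515) = -401*(-778) + (818427 - 99515) = 311978 + 718912 = 1030890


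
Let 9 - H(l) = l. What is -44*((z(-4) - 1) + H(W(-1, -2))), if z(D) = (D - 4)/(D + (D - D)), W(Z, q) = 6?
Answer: -176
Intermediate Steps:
H(l) = 9 - l
z(D) = (-4 + D)/D (z(D) = (-4 + D)/(D + 0) = (-4 + D)/D)
-44*((z(-4) - 1) + H(W(-1, -2))) = -44*(((-4 - 4)/(-4) - 1) + (9 - 1*6)) = -44*((-1/4*(-8) - 1) + (9 - 6)) = -44*((2 - 1) + 3) = -44*(1 + 3) = -44*4 = -176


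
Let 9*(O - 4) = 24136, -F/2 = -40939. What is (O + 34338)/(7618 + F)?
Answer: 166607/402732 ≈ 0.41369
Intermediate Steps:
F = 81878 (F = -2*(-40939) = 81878)
O = 24172/9 (O = 4 + (1/9)*24136 = 4 + 24136/9 = 24172/9 ≈ 2685.8)
(O + 34338)/(7618 + F) = (24172/9 + 34338)/(7618 + 81878) = (333214/9)/89496 = (333214/9)*(1/89496) = 166607/402732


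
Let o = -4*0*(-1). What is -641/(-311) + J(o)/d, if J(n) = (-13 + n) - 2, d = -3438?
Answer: 736141/356406 ≈ 2.0655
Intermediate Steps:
o = 0 (o = 0*(-1) = 0)
J(n) = -15 + n
-641/(-311) + J(o)/d = -641/(-311) + (-15 + 0)/(-3438) = -641*(-1/311) - 15*(-1/3438) = 641/311 + 5/1146 = 736141/356406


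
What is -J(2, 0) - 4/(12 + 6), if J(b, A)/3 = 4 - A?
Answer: -110/9 ≈ -12.222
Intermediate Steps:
J(b, A) = 12 - 3*A (J(b, A) = 3*(4 - A) = 12 - 3*A)
-J(2, 0) - 4/(12 + 6) = -(12 - 3*0) - 4/(12 + 6) = -(12 + 0) - 4/18 = -1*12 - 4*1/18 = -12 - 2/9 = -110/9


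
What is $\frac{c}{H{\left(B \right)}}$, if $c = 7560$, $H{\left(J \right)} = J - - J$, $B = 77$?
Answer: $\frac{540}{11} \approx 49.091$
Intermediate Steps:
$H{\left(J \right)} = 2 J$ ($H{\left(J \right)} = J + J = 2 J$)
$\frac{c}{H{\left(B \right)}} = \frac{7560}{2 \cdot 77} = \frac{7560}{154} = 7560 \cdot \frac{1}{154} = \frac{540}{11}$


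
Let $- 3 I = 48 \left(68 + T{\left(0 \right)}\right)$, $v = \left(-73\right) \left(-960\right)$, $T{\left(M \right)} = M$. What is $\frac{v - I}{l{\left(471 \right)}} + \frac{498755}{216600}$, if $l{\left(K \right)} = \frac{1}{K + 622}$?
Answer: $\frac{3369716651431}{43320} \approx 7.7787 \cdot 10^{7}$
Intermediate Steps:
$v = 70080$
$l{\left(K \right)} = \frac{1}{622 + K}$
$I = -1088$ ($I = - \frac{48 \left(68 + 0\right)}{3} = - \frac{48 \cdot 68}{3} = \left(- \frac{1}{3}\right) 3264 = -1088$)
$\frac{v - I}{l{\left(471 \right)}} + \frac{498755}{216600} = \frac{70080 - -1088}{\frac{1}{622 + 471}} + \frac{498755}{216600} = \frac{70080 + 1088}{\frac{1}{1093}} + 498755 \cdot \frac{1}{216600} = 71168 \frac{1}{\frac{1}{1093}} + \frac{99751}{43320} = 71168 \cdot 1093 + \frac{99751}{43320} = 77786624 + \frac{99751}{43320} = \frac{3369716651431}{43320}$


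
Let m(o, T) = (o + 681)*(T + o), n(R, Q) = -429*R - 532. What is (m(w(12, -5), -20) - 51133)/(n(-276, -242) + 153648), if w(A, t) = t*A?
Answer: -100813/271520 ≈ -0.37129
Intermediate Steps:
n(R, Q) = -532 - 429*R
w(A, t) = A*t
m(o, T) = (681 + o)*(T + o)
(m(w(12, -5), -20) - 51133)/(n(-276, -242) + 153648) = (((12*(-5))² + 681*(-20) + 681*(12*(-5)) - 240*(-5)) - 51133)/((-532 - 429*(-276)) + 153648) = (((-60)² - 13620 + 681*(-60) - 20*(-60)) - 51133)/((-532 + 118404) + 153648) = ((3600 - 13620 - 40860 + 1200) - 51133)/(117872 + 153648) = (-49680 - 51133)/271520 = -100813*1/271520 = -100813/271520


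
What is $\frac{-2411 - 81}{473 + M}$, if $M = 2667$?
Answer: $- \frac{623}{785} \approx -0.79363$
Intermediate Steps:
$\frac{-2411 - 81}{473 + M} = \frac{-2411 - 81}{473 + 2667} = - \frac{2492}{3140} = \left(-2492\right) \frac{1}{3140} = - \frac{623}{785}$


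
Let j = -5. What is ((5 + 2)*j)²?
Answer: 1225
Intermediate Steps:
((5 + 2)*j)² = ((5 + 2)*(-5))² = (7*(-5))² = (-35)² = 1225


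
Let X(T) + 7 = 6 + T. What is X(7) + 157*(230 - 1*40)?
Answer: 29836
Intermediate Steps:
X(T) = -1 + T (X(T) = -7 + (6 + T) = -1 + T)
X(7) + 157*(230 - 1*40) = (-1 + 7) + 157*(230 - 1*40) = 6 + 157*(230 - 40) = 6 + 157*190 = 6 + 29830 = 29836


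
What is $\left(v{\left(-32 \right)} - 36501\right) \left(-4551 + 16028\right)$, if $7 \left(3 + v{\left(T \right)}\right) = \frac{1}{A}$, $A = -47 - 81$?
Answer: $- \frac{375384953045}{896} \approx -4.1896 \cdot 10^{8}$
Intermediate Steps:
$A = -128$ ($A = -47 - 81 = -128$)
$v{\left(T \right)} = - \frac{2689}{896}$ ($v{\left(T \right)} = -3 + \frac{1}{7 \left(-128\right)} = -3 + \frac{1}{7} \left(- \frac{1}{128}\right) = -3 - \frac{1}{896} = - \frac{2689}{896}$)
$\left(v{\left(-32 \right)} - 36501\right) \left(-4551 + 16028\right) = \left(- \frac{2689}{896} - 36501\right) \left(-4551 + 16028\right) = \left(- \frac{32707585}{896}\right) 11477 = - \frac{375384953045}{896}$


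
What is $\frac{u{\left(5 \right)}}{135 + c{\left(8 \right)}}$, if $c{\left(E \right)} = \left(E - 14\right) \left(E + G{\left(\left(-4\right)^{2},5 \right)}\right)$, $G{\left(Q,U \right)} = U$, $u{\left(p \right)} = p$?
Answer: $\frac{5}{57} \approx 0.087719$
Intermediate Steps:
$c{\left(E \right)} = \left(-14 + E\right) \left(5 + E\right)$ ($c{\left(E \right)} = \left(E - 14\right) \left(E + 5\right) = \left(-14 + E\right) \left(5 + E\right)$)
$\frac{u{\left(5 \right)}}{135 + c{\left(8 \right)}} = \frac{1}{135 - \left(142 - 64\right)} 5 = \frac{1}{135 - 78} \cdot 5 = \frac{1}{57} \cdot 5 = \frac{5}{57}$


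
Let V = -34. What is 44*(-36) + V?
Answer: -1618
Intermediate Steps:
44*(-36) + V = 44*(-36) - 34 = -1584 - 34 = -1618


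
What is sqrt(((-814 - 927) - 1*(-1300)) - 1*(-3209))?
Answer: 4*sqrt(173) ≈ 52.612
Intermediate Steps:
sqrt(((-814 - 927) - 1*(-1300)) - 1*(-3209)) = sqrt((-1741 + 1300) + 3209) = sqrt(-441 + 3209) = sqrt(2768) = 4*sqrt(173)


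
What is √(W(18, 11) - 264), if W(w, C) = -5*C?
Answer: I*√319 ≈ 17.861*I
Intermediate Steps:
√(W(18, 11) - 264) = √(-5*11 - 264) = √(-55 - 264) = √(-319) = I*√319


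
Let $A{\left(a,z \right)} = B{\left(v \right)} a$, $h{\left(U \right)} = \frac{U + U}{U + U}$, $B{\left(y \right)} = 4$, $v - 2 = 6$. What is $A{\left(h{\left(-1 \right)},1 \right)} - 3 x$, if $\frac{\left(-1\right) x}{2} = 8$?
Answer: $52$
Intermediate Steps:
$v = 8$ ($v = 2 + 6 = 8$)
$x = -16$ ($x = \left(-2\right) 8 = -16$)
$h{\left(U \right)} = 1$ ($h{\left(U \right)} = \frac{2 U}{2 U} = 2 U \frac{1}{2 U} = 1$)
$A{\left(a,z \right)} = 4 a$
$A{\left(h{\left(-1 \right)},1 \right)} - 3 x = 4 \cdot 1 - -48 = 4 + 48 = 52$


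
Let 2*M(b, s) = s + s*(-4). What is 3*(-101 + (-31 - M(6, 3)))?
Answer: -765/2 ≈ -382.50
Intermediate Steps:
M(b, s) = -3*s/2 (M(b, s) = (s + s*(-4))/2 = (s - 4*s)/2 = (-3*s)/2 = -3*s/2)
3*(-101 + (-31 - M(6, 3))) = 3*(-101 + (-31 - (-3)*3/2)) = 3*(-101 + (-31 - 1*(-9/2))) = 3*(-101 + (-31 + 9/2)) = 3*(-101 - 53/2) = 3*(-255/2) = -765/2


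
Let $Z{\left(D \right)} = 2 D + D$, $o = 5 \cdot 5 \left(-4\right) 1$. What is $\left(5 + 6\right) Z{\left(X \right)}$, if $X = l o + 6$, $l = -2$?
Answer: $6798$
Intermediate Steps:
$o = -100$ ($o = 25 \left(-4\right) 1 = \left(-100\right) 1 = -100$)
$X = 206$ ($X = \left(-2\right) \left(-100\right) + 6 = 200 + 6 = 206$)
$Z{\left(D \right)} = 3 D$
$\left(5 + 6\right) Z{\left(X \right)} = \left(5 + 6\right) 3 \cdot 206 = 11 \cdot 618 = 6798$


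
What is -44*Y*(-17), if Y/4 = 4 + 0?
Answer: 11968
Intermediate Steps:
Y = 16 (Y = 4*(4 + 0) = 4*4 = 16)
-44*Y*(-17) = -44*16*(-17) = -704*(-17) = 11968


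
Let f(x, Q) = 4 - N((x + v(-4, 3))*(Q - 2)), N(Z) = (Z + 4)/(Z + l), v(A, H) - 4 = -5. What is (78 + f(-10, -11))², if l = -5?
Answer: 13860729/2116 ≈ 6550.4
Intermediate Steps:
v(A, H) = -1 (v(A, H) = 4 - 5 = -1)
N(Z) = (4 + Z)/(-5 + Z) (N(Z) = (Z + 4)/(Z - 5) = (4 + Z)/(-5 + Z))
f(x, Q) = 4 - (4 + (-1 + x)*(-2 + Q))/(-5 + (-1 + x)*(-2 + Q)) (f(x, Q) = 4 - (4 + (x - 1)*(Q - 2))/(-5 + (x - 1)*(Q - 2)) = 4 - (4 + (-1 + x)*(-2 + Q))/(-5 + (-1 + x)*(-2 + Q)))
(78 + f(-10, -11))² = (78 + 3*(-6 - 1*(-11) - 2*(-10) - 11*(-10))/(-3 - 1*(-11) - 2*(-10) - 11*(-10)))² = (78 + 3*(-6 + 11 + 20 + 110)/(-3 + 11 + 20 + 110))² = (78 + 3*135/138)² = (78 + 3*(1/138)*135)² = (78 + 135/46)² = (3723/46)² = 13860729/2116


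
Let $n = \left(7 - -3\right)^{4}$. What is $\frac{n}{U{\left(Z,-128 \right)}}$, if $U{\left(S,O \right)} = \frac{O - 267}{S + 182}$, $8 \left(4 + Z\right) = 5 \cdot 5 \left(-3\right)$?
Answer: $- \frac{337250}{79} \approx -4269.0$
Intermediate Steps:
$n = 10000$ ($n = \left(7 + 3\right)^{4} = 10^{4} = 10000$)
$Z = - \frac{107}{8}$ ($Z = -4 + \frac{5 \cdot 5 \left(-3\right)}{8} = -4 + \frac{25 \left(-3\right)}{8} = -4 + \frac{1}{8} \left(-75\right) = -4 - \frac{75}{8} = - \frac{107}{8} \approx -13.375$)
$U{\left(S,O \right)} = \frac{-267 + O}{182 + S}$
$\frac{n}{U{\left(Z,-128 \right)}} = \frac{10000}{\frac{1}{182 - \frac{107}{8}} \left(-267 - 128\right)} = \frac{10000}{\frac{1}{\frac{1349}{8}} \left(-395\right)} = \frac{10000}{\frac{8}{1349} \left(-395\right)} = \frac{10000}{- \frac{3160}{1349}} = 10000 \left(- \frac{1349}{3160}\right) = - \frac{337250}{79}$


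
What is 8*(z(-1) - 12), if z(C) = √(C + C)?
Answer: -96 + 8*I*√2 ≈ -96.0 + 11.314*I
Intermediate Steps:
z(C) = √2*√C (z(C) = √(2*C) = √2*√C)
8*(z(-1) - 12) = 8*(√2*√(-1) - 12) = 8*(√2*I - 12) = 8*(I*√2 - 12) = 8*(-12 + I*√2) = -96 + 8*I*√2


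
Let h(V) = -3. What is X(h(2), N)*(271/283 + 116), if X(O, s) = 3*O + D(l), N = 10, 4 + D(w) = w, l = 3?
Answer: -330990/283 ≈ -1169.6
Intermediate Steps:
D(w) = -4 + w
X(O, s) = -1 + 3*O (X(O, s) = 3*O + (-4 + 3) = 3*O - 1 = -1 + 3*O)
X(h(2), N)*(271/283 + 116) = (-1 + 3*(-3))*(271/283 + 116) = (-1 - 9)*(271*(1/283) + 116) = -10*(271/283 + 116) = -10*33099/283 = -330990/283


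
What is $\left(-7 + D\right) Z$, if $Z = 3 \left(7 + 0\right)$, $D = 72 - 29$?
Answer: $756$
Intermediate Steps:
$D = 43$
$Z = 21$ ($Z = 3 \cdot 7 = 21$)
$\left(-7 + D\right) Z = \left(-7 + 43\right) 21 = 36 \cdot 21 = 756$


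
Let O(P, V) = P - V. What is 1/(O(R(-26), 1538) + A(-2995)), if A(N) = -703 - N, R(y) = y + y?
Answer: 1/702 ≈ 0.0014245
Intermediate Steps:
R(y) = 2*y
1/(O(R(-26), 1538) + A(-2995)) = 1/((2*(-26) - 1*1538) + (-703 - 1*(-2995))) = 1/((-52 - 1538) + (-703 + 2995)) = 1/(-1590 + 2292) = 1/702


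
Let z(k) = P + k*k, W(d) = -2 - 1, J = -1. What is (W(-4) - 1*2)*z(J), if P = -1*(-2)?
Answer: -15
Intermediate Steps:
P = 2
W(d) = -3
z(k) = 2 + k² (z(k) = 2 + k*k = 2 + k²)
(W(-4) - 1*2)*z(J) = (-3 - 1*2)*(2 + (-1)²) = (-3 - 2)*(2 + 1) = -5*3 = -15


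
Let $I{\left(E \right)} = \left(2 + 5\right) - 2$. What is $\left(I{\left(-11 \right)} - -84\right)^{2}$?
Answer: $7921$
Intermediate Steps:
$I{\left(E \right)} = 5$ ($I{\left(E \right)} = 7 - 2 = 5$)
$\left(I{\left(-11 \right)} - -84\right)^{2} = \left(5 - -84\right)^{2} = \left(5 + \left(-6 + 90\right)\right)^{2} = \left(5 + 84\right)^{2} = 89^{2} = 7921$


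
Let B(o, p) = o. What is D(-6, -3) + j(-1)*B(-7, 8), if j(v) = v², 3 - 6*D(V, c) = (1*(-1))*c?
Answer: -7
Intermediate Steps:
D(V, c) = ½ + c/6 (D(V, c) = ½ - 1*(-1)*c/6 = ½ - (-1)*c/6 = ½ + c/6)
D(-6, -3) + j(-1)*B(-7, 8) = (½ + (⅙)*(-3)) + (-1)²*(-7) = (½ - ½) + 1*(-7) = 0 - 7 = -7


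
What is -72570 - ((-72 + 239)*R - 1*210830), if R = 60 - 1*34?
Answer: 133918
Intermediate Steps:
R = 26 (R = 60 - 34 = 26)
-72570 - ((-72 + 239)*R - 1*210830) = -72570 - ((-72 + 239)*26 - 1*210830) = -72570 - (167*26 - 210830) = -72570 - (4342 - 210830) = -72570 - 1*(-206488) = -72570 + 206488 = 133918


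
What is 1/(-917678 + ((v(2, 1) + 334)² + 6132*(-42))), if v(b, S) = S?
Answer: -1/1062997 ≈ -9.4074e-7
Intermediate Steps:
1/(-917678 + ((v(2, 1) + 334)² + 6132*(-42))) = 1/(-917678 + ((1 + 334)² + 6132*(-42))) = 1/(-917678 + (335² - 257544)) = 1/(-917678 + (112225 - 257544)) = 1/(-917678 - 145319) = 1/(-1062997) = -1/1062997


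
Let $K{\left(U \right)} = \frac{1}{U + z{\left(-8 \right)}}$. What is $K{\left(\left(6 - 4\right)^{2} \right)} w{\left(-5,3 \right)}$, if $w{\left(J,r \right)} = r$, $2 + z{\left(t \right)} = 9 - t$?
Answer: $\frac{3}{19} \approx 0.15789$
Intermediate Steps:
$z{\left(t \right)} = 7 - t$ ($z{\left(t \right)} = -2 - \left(-9 + t\right) = 7 - t$)
$K{\left(U \right)} = \frac{1}{15 + U}$ ($K{\left(U \right)} = \frac{1}{U + \left(7 - -8\right)} = \frac{1}{U + \left(7 + 8\right)} = \frac{1}{U + 15} = \frac{1}{15 + U}$)
$K{\left(\left(6 - 4\right)^{2} \right)} w{\left(-5,3 \right)} = \frac{1}{15 + \left(6 - 4\right)^{2}} \cdot 3 = \frac{1}{15 + 2^{2}} \cdot 3 = \frac{1}{15 + 4} \cdot 3 = \frac{1}{19} \cdot 3 = \frac{3}{19}$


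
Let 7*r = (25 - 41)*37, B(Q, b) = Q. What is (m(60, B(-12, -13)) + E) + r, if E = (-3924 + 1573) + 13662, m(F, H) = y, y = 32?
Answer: 78809/7 ≈ 11258.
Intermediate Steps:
m(F, H) = 32
r = -592/7 (r = ((25 - 41)*37)/7 = (-16*37)/7 = (⅐)*(-592) = -592/7 ≈ -84.571)
E = 11311 (E = -2351 + 13662 = 11311)
(m(60, B(-12, -13)) + E) + r = (32 + 11311) - 592/7 = 11343 - 592/7 = 78809/7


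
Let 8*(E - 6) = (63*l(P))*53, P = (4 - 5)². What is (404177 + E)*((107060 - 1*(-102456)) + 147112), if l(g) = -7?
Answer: 286202083287/2 ≈ 1.4310e+11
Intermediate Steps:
P = 1 (P = (-1)² = 1)
E = -23325/8 (E = 6 + ((63*(-7))*53)/8 = 6 + (-441*53)/8 = 6 + (⅛)*(-23373) = 6 - 23373/8 = -23325/8 ≈ -2915.6)
(404177 + E)*((107060 - 1*(-102456)) + 147112) = (404177 - 23325/8)*((107060 - 1*(-102456)) + 147112) = 3210091*((107060 + 102456) + 147112)/8 = 3210091*(209516 + 147112)/8 = (3210091/8)*356628 = 286202083287/2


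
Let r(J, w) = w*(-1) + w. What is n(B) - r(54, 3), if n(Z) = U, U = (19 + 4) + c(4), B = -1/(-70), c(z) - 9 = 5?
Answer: 37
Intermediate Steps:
c(z) = 14 (c(z) = 9 + 5 = 14)
r(J, w) = 0 (r(J, w) = -w + w = 0)
B = 1/70 (B = -1*(-1/70) = 1/70 ≈ 0.014286)
U = 37 (U = (19 + 4) + 14 = 23 + 14 = 37)
n(Z) = 37
n(B) - r(54, 3) = 37 - 1*0 = 37 + 0 = 37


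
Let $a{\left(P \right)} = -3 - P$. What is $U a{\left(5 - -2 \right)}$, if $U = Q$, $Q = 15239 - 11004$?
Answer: $-42350$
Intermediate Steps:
$Q = 4235$
$U = 4235$
$U a{\left(5 - -2 \right)} = 4235 \left(-3 - \left(5 - -2\right)\right) = 4235 \left(-3 - \left(5 + 2\right)\right) = 4235 \left(-3 - 7\right) = 4235 \left(-10\right) = -42350$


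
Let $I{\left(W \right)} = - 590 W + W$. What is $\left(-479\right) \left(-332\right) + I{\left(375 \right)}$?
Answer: $-61847$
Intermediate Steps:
$I{\left(W \right)} = - 589 W$
$\left(-479\right) \left(-332\right) + I{\left(375 \right)} = \left(-479\right) \left(-332\right) - 220875 = 159028 - 220875 = -61847$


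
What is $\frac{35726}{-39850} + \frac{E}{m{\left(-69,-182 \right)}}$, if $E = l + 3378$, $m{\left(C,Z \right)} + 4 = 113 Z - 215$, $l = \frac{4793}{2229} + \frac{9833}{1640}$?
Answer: $- \frac{64155284833721}{60556709236200} \approx -1.0594$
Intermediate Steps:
$l = \frac{29778277}{3655560}$ ($l = 4793 \cdot \frac{1}{2229} + 9833 \cdot \frac{1}{1640} = \frac{4793}{2229} + \frac{9833}{1640} = \frac{29778277}{3655560} \approx 8.146$)
$m{\left(C,Z \right)} = -219 + 113 Z$ ($m{\left(C,Z \right)} = -4 + \left(113 Z - 215\right) = -4 + \left(-215 + 113 Z\right) = -219 + 113 Z$)
$E = \frac{12378259957}{3655560}$ ($E = \frac{29778277}{3655560} + 3378 = \frac{12378259957}{3655560} \approx 3386.1$)
$\frac{35726}{-39850} + \frac{E}{m{\left(-69,-182 \right)}} = \frac{35726}{-39850} + \frac{12378259957}{3655560 \left(-219 + 113 \left(-182\right)\right)} = 35726 \left(- \frac{1}{39850}\right) + \frac{12378259957}{3655560 \left(-219 - 20566\right)} = - \frac{17863}{19925} + \frac{12378259957}{3655560 \left(-20785\right)} = - \frac{17863}{19925} + \frac{12378259957}{3655560} \left(- \frac{1}{20785}\right) = - \frac{17863}{19925} - \frac{12378259957}{75980814600} = - \frac{64155284833721}{60556709236200}$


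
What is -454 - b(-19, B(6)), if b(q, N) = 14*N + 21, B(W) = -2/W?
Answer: -1411/3 ≈ -470.33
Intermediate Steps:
b(q, N) = 21 + 14*N
-454 - b(-19, B(6)) = -454 - (21 + 14*(-2/6)) = -454 - (21 + 14*(-2*⅙)) = -454 - (21 + 14*(-⅓)) = -454 - (21 - 14/3) = -454 - 1*49/3 = -454 - 49/3 = -1411/3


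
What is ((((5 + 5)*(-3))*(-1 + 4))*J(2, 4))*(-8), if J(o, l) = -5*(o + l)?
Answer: -21600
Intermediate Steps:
J(o, l) = -5*l - 5*o (J(o, l) = -5*(l + o) = -5*l - 5*o)
((((5 + 5)*(-3))*(-1 + 4))*J(2, 4))*(-8) = ((((5 + 5)*(-3))*(-1 + 4))*(-5*4 - 5*2))*(-8) = (((10*(-3))*3)*(-20 - 10))*(-8) = (-30*3*(-30))*(-8) = -90*(-30)*(-8) = 2700*(-8) = -21600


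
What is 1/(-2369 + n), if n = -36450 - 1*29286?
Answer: -1/68105 ≈ -1.4683e-5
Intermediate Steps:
n = -65736 (n = -36450 - 29286 = -65736)
1/(-2369 + n) = 1/(-2369 - 65736) = 1/(-68105) = -1/68105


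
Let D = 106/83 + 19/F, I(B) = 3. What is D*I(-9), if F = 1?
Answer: 5049/83 ≈ 60.831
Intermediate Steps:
D = 1683/83 (D = 106/83 + 19/1 = 106*(1/83) + 19*1 = 106/83 + 19 = 1683/83 ≈ 20.277)
D*I(-9) = (1683/83)*3 = 5049/83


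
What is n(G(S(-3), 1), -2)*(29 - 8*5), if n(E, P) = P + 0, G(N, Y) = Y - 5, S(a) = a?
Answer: 22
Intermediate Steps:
G(N, Y) = -5 + Y
n(E, P) = P
n(G(S(-3), 1), -2)*(29 - 8*5) = -2*(29 - 8*5) = -2*(29 - 40) = -2*(-11) = 22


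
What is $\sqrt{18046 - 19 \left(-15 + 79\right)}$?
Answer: $3 \sqrt{1870} \approx 129.73$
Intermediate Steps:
$\sqrt{18046 - 19 \left(-15 + 79\right)} = \sqrt{18046 - 1216} = \sqrt{16830} = 3 \sqrt{1870}$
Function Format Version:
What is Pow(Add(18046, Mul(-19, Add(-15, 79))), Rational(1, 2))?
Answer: Mul(3, Pow(1870, Rational(1, 2))) ≈ 129.73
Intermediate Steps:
Pow(Add(18046, Mul(-19, Add(-15, 79))), Rational(1, 2)) = Pow(Add(18046, Mul(-19, 64)), Rational(1, 2)) = Pow(Add(18046, -1216), Rational(1, 2)) = Pow(16830, Rational(1, 2)) = Mul(3, Pow(1870, Rational(1, 2)))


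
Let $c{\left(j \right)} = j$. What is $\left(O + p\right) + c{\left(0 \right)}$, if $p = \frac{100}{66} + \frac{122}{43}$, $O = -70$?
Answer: $- \frac{93154}{1419} \approx -65.648$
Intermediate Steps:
$p = \frac{6176}{1419}$ ($p = 100 \cdot \frac{1}{66} + 122 \cdot \frac{1}{43} = \frac{50}{33} + \frac{122}{43} = \frac{6176}{1419} \approx 4.3524$)
$\left(O + p\right) + c{\left(0 \right)} = \left(-70 + \frac{6176}{1419}\right) + 0 = - \frac{93154}{1419} + 0 = - \frac{93154}{1419}$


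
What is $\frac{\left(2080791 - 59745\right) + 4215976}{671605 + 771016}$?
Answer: $\frac{6237022}{1442621} \approx 4.3234$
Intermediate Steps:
$\frac{\left(2080791 - 59745\right) + 4215976}{671605 + 771016} = \frac{2021046 + 4215976}{1442621} = 6237022 \cdot \frac{1}{1442621} = \frac{6237022}{1442621}$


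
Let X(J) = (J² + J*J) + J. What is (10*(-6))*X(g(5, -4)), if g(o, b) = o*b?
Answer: -46800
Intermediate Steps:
g(o, b) = b*o
X(J) = J + 2*J² (X(J) = (J² + J²) + J = 2*J² + J = J + 2*J²)
(10*(-6))*X(g(5, -4)) = (10*(-6))*((-4*5)*(1 + 2*(-4*5))) = -(-1200)*(1 + 2*(-20)) = -(-1200)*(1 - 40) = -(-1200)*(-39) = -60*780 = -46800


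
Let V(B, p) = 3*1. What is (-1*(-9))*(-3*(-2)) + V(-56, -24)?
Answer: 57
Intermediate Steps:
V(B, p) = 3
(-1*(-9))*(-3*(-2)) + V(-56, -24) = (-1*(-9))*(-3*(-2)) + 3 = 9*6 + 3 = 54 + 3 = 57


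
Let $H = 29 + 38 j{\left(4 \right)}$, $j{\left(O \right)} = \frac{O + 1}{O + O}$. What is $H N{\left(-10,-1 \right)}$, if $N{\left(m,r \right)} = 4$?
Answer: $211$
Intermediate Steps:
$j{\left(O \right)} = \frac{1 + O}{2 O}$
$H = \frac{211}{4}$ ($H = 29 + 38 \frac{1 + 4}{2 \cdot 4} = 29 + 38 \cdot \frac{1}{2} \cdot \frac{1}{4} \cdot 5 = 29 + 38 \cdot \frac{5}{8} = 29 + \frac{95}{4} = \frac{211}{4} \approx 52.75$)
$H N{\left(-10,-1 \right)} = \frac{211}{4} \cdot 4 = 211$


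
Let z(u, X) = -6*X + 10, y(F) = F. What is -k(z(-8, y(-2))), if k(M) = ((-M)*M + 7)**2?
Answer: -227529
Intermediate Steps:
z(u, X) = 10 - 6*X
k(M) = (7 - M**2)**2 (k(M) = (-M**2 + 7)**2 = (7 - M**2)**2)
-k(z(-8, y(-2))) = -(-7 + (10 - 6*(-2))**2)**2 = -(-7 + (10 + 12)**2)**2 = -(-7 + 22**2)**2 = -(-7 + 484)**2 = -1*477**2 = -1*227529 = -227529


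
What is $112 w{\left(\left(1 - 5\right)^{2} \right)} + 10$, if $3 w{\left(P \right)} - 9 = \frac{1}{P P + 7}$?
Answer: $\frac{273106}{789} \approx 346.14$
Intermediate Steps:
$w{\left(P \right)} = 3 + \frac{1}{3 \left(7 + P^{2}\right)}$ ($w{\left(P \right)} = 3 + \frac{1}{3 \left(P P + 7\right)} = 3 + \frac{1}{3 \left(P^{2} + 7\right)} = 3 + \frac{1}{3 \left(7 + P^{2}\right)}$)
$112 w{\left(\left(1 - 5\right)^{2} \right)} + 10 = 112 \frac{64 + 9 \left(\left(1 - 5\right)^{2}\right)^{2}}{3 \left(7 + \left(\left(1 - 5\right)^{2}\right)^{2}\right)} + 10 = 112 \frac{64 + 9 \left(\left(-4\right)^{2}\right)^{2}}{3 \left(7 + \left(\left(-4\right)^{2}\right)^{2}\right)} + 10 = 112 \frac{64 + 9 \cdot 16^{2}}{3 \left(7 + 16^{2}\right)} + 10 = 112 \frac{64 + 9 \cdot 256}{3 \left(7 + 256\right)} + 10 = 112 \frac{64 + 2304}{3 \cdot 263} + 10 = 112 \cdot \frac{1}{3} \cdot \frac{1}{263} \cdot 2368 + 10 = 112 \cdot \frac{2368}{789} + 10 = \frac{265216}{789} + 10 = \frac{273106}{789}$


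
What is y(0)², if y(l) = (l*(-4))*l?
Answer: 0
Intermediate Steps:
y(l) = -4*l² (y(l) = (-4*l)*l = -4*l²)
y(0)² = (-4*0²)² = (-4*0)² = 0² = 0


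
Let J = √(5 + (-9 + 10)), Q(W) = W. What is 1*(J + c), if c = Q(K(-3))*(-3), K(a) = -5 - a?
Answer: 6 + √6 ≈ 8.4495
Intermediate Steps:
c = 6 (c = (-5 - 1*(-3))*(-3) = (-5 + 3)*(-3) = -2*(-3) = 6)
J = √6 (J = √(5 + 1) = √6 ≈ 2.4495)
1*(J + c) = 1*(√6 + 6) = 1*(6 + √6) = 6 + √6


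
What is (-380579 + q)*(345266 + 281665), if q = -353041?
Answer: -459929120220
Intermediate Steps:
(-380579 + q)*(345266 + 281665) = (-380579 - 353041)*(345266 + 281665) = -733620*626931 = -459929120220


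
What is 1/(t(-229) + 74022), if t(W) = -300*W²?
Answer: -1/15658278 ≈ -6.3864e-8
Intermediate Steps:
1/(t(-229) + 74022) = 1/(-300*(-229)² + 74022) = 1/(-300*52441 + 74022) = 1/(-15732300 + 74022) = 1/(-15658278) = -1/15658278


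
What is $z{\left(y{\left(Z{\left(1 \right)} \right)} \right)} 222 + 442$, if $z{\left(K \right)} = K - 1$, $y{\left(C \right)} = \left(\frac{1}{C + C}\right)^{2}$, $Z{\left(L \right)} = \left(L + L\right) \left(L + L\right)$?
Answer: $\frac{7151}{32} \approx 223.47$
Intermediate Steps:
$Z{\left(L \right)} = 4 L^{2}$ ($Z{\left(L \right)} = 2 L 2 L = 4 L^{2}$)
$y{\left(C \right)} = \frac{1}{4 C^{2}}$ ($y{\left(C \right)} = \left(\frac{1}{2 C}\right)^{2} = \frac{1}{4 C^{2}}$)
$z{\left(K \right)} = -1 + K$
$z{\left(y{\left(Z{\left(1 \right)} \right)} \right)} 222 + 442 = \left(-1 + \frac{1}{4 \cdot 16}\right) 222 + 442 = \left(-1 + \frac{1}{4} \cdot \frac{1}{16}\right) 222 + 442 = \left(-1 + \frac{1}{64}\right) 222 + 442 = \left(- \frac{63}{64}\right) 222 + 442 = - \frac{6993}{32} + 442 = \frac{7151}{32}$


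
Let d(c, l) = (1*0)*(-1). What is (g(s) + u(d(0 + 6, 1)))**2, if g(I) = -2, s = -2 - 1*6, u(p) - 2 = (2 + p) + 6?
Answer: 64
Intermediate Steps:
d(c, l) = 0 (d(c, l) = 0*(-1) = 0)
u(p) = 10 + p (u(p) = 2 + ((2 + p) + 6) = 2 + (8 + p) = 10 + p)
s = -8 (s = -2 - 6 = -8)
(g(s) + u(d(0 + 6, 1)))**2 = (-2 + (10 + 0))**2 = (-2 + 10)**2 = 8**2 = 64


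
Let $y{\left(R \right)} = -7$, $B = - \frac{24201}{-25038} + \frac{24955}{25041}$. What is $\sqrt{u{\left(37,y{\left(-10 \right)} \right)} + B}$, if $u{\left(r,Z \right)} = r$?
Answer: $\frac{7 \sqrt{3859005673466814}}{69664062} \approx 6.242$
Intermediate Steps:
$B = \frac{136760059}{69664062}$ ($B = \left(-24201\right) \left(- \frac{1}{25038}\right) + 24955 \cdot \frac{1}{25041} = \frac{2689}{2782} + \frac{24955}{25041} = \frac{136760059}{69664062} \approx 1.9631$)
$\sqrt{u{\left(37,y{\left(-10 \right)} \right)} + B} = \sqrt{37 + \frac{136760059}{69664062}} = \sqrt{\frac{2714330353}{69664062}} = \frac{7 \sqrt{3859005673466814}}{69664062}$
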